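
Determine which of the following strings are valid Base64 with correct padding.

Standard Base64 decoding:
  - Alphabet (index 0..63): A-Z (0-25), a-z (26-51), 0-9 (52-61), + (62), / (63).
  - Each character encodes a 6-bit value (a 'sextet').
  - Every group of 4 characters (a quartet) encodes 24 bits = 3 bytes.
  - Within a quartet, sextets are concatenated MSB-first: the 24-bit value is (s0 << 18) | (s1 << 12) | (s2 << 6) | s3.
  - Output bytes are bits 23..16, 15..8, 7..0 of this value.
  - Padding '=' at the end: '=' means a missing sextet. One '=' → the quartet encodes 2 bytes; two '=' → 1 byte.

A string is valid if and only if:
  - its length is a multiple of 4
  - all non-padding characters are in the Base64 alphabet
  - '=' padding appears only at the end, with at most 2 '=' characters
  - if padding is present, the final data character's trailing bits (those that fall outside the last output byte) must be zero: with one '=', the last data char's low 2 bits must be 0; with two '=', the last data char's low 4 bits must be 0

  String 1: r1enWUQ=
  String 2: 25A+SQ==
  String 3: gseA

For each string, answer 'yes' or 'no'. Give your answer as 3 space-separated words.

String 1: 'r1enWUQ=' → valid
String 2: '25A+SQ==' → valid
String 3: 'gseA' → valid

Answer: yes yes yes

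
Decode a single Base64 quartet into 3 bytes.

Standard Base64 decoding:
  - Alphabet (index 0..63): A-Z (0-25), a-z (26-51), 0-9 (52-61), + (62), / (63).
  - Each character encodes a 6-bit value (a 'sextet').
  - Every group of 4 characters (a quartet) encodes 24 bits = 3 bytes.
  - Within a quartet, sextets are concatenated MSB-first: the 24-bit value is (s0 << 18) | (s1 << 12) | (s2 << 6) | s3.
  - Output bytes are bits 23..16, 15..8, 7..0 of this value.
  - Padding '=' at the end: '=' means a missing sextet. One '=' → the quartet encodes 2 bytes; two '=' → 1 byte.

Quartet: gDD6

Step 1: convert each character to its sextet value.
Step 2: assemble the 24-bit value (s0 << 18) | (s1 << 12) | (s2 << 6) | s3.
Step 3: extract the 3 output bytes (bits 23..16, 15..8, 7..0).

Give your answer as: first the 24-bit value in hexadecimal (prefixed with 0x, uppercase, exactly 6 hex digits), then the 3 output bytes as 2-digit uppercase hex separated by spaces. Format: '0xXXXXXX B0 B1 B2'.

Sextets: g=32, D=3, D=3, 6=58
24-bit: (32<<18) | (3<<12) | (3<<6) | 58
      = 0x800000 | 0x003000 | 0x0000C0 | 0x00003A
      = 0x8030FA
Bytes: (v>>16)&0xFF=80, (v>>8)&0xFF=30, v&0xFF=FA

Answer: 0x8030FA 80 30 FA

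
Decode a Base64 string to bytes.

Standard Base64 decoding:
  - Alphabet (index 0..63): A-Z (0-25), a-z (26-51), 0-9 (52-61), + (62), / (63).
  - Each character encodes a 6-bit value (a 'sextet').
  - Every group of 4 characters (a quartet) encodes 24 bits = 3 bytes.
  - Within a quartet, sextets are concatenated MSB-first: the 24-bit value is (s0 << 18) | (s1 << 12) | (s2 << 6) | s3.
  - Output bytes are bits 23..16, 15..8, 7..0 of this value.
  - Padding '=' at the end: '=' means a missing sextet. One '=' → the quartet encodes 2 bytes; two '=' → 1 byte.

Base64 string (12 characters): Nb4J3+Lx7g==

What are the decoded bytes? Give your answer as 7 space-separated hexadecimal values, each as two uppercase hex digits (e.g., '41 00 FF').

After char 0 ('N'=13): chars_in_quartet=1 acc=0xD bytes_emitted=0
After char 1 ('b'=27): chars_in_quartet=2 acc=0x35B bytes_emitted=0
After char 2 ('4'=56): chars_in_quartet=3 acc=0xD6F8 bytes_emitted=0
After char 3 ('J'=9): chars_in_quartet=4 acc=0x35BE09 -> emit 35 BE 09, reset; bytes_emitted=3
After char 4 ('3'=55): chars_in_quartet=1 acc=0x37 bytes_emitted=3
After char 5 ('+'=62): chars_in_quartet=2 acc=0xDFE bytes_emitted=3
After char 6 ('L'=11): chars_in_quartet=3 acc=0x37F8B bytes_emitted=3
After char 7 ('x'=49): chars_in_quartet=4 acc=0xDFE2F1 -> emit DF E2 F1, reset; bytes_emitted=6
After char 8 ('7'=59): chars_in_quartet=1 acc=0x3B bytes_emitted=6
After char 9 ('g'=32): chars_in_quartet=2 acc=0xEE0 bytes_emitted=6
Padding '==': partial quartet acc=0xEE0 -> emit EE; bytes_emitted=7

Answer: 35 BE 09 DF E2 F1 EE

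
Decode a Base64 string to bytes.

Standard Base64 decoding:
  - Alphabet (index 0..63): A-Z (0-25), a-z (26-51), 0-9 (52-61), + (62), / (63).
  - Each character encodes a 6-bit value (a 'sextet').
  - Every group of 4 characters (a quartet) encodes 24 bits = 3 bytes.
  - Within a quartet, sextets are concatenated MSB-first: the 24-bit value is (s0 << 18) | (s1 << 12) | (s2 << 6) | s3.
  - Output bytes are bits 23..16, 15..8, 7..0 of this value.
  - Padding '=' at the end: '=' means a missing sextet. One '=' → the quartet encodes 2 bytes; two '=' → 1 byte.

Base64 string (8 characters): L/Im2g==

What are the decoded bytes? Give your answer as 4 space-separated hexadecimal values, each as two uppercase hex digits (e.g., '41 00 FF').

After char 0 ('L'=11): chars_in_quartet=1 acc=0xB bytes_emitted=0
After char 1 ('/'=63): chars_in_quartet=2 acc=0x2FF bytes_emitted=0
After char 2 ('I'=8): chars_in_quartet=3 acc=0xBFC8 bytes_emitted=0
After char 3 ('m'=38): chars_in_quartet=4 acc=0x2FF226 -> emit 2F F2 26, reset; bytes_emitted=3
After char 4 ('2'=54): chars_in_quartet=1 acc=0x36 bytes_emitted=3
After char 5 ('g'=32): chars_in_quartet=2 acc=0xDA0 bytes_emitted=3
Padding '==': partial quartet acc=0xDA0 -> emit DA; bytes_emitted=4

Answer: 2F F2 26 DA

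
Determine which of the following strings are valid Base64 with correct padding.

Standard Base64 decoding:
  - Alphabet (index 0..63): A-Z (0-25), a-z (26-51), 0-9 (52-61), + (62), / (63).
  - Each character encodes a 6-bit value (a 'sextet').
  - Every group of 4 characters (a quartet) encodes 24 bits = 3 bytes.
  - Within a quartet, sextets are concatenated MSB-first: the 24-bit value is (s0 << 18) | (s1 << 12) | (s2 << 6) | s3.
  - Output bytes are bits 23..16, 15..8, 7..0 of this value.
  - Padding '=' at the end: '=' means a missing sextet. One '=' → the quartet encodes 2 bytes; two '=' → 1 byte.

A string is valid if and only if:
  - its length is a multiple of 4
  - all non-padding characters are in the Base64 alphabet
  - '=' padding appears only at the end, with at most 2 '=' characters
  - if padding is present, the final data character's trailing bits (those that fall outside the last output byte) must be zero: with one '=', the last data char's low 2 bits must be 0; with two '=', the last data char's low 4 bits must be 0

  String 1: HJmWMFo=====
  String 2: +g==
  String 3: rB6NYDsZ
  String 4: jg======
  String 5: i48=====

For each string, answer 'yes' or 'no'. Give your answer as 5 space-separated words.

String 1: 'HJmWMFo=====' → invalid (5 pad chars (max 2))
String 2: '+g==' → valid
String 3: 'rB6NYDsZ' → valid
String 4: 'jg======' → invalid (6 pad chars (max 2))
String 5: 'i48=====' → invalid (5 pad chars (max 2))

Answer: no yes yes no no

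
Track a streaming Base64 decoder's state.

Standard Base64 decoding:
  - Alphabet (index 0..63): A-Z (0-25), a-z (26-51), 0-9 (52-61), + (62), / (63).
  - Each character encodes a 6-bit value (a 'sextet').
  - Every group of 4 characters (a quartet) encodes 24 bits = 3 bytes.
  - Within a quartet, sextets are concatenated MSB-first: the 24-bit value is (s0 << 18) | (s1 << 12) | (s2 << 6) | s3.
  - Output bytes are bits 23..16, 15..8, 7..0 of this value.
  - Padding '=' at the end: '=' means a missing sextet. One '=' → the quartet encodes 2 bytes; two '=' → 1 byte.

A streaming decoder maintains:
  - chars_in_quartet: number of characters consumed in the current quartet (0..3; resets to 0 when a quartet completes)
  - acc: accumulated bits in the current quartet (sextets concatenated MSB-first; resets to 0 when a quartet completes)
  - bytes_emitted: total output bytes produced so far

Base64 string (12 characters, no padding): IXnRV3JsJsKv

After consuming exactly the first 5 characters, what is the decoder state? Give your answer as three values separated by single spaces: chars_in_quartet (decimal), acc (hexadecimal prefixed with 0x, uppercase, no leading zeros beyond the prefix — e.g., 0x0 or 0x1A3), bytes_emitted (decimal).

After char 0 ('I'=8): chars_in_quartet=1 acc=0x8 bytes_emitted=0
After char 1 ('X'=23): chars_in_quartet=2 acc=0x217 bytes_emitted=0
After char 2 ('n'=39): chars_in_quartet=3 acc=0x85E7 bytes_emitted=0
After char 3 ('R'=17): chars_in_quartet=4 acc=0x2179D1 -> emit 21 79 D1, reset; bytes_emitted=3
After char 4 ('V'=21): chars_in_quartet=1 acc=0x15 bytes_emitted=3

Answer: 1 0x15 3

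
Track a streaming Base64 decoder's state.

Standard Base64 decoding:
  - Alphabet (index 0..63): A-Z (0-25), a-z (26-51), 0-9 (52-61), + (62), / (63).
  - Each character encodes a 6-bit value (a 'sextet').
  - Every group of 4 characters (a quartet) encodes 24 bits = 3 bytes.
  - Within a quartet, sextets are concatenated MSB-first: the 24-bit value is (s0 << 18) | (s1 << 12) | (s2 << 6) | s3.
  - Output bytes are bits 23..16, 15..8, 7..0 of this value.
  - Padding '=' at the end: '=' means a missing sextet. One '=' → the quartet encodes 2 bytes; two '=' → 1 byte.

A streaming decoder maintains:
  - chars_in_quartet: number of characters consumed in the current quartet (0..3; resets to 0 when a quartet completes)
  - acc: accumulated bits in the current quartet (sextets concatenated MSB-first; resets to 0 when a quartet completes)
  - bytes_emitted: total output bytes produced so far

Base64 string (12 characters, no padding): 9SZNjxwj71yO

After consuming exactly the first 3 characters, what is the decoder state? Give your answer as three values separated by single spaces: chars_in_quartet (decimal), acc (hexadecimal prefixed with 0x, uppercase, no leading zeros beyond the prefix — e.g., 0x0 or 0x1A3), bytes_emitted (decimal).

After char 0 ('9'=61): chars_in_quartet=1 acc=0x3D bytes_emitted=0
After char 1 ('S'=18): chars_in_quartet=2 acc=0xF52 bytes_emitted=0
After char 2 ('Z'=25): chars_in_quartet=3 acc=0x3D499 bytes_emitted=0

Answer: 3 0x3D499 0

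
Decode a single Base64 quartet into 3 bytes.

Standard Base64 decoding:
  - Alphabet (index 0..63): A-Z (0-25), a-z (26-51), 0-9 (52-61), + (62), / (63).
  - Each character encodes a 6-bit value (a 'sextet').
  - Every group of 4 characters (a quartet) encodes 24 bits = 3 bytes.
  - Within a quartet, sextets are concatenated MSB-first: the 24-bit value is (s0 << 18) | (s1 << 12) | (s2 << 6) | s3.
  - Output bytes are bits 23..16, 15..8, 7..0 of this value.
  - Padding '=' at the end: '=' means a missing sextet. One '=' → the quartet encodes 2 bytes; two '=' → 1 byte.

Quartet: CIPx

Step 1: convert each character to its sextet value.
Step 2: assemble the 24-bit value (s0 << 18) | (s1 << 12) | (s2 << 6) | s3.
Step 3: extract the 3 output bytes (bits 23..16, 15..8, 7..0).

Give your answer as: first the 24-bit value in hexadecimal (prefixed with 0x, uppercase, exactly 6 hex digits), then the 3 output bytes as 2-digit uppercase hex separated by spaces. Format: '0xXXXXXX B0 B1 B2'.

Answer: 0x0883F1 08 83 F1

Derivation:
Sextets: C=2, I=8, P=15, x=49
24-bit: (2<<18) | (8<<12) | (15<<6) | 49
      = 0x080000 | 0x008000 | 0x0003C0 | 0x000031
      = 0x0883F1
Bytes: (v>>16)&0xFF=08, (v>>8)&0xFF=83, v&0xFF=F1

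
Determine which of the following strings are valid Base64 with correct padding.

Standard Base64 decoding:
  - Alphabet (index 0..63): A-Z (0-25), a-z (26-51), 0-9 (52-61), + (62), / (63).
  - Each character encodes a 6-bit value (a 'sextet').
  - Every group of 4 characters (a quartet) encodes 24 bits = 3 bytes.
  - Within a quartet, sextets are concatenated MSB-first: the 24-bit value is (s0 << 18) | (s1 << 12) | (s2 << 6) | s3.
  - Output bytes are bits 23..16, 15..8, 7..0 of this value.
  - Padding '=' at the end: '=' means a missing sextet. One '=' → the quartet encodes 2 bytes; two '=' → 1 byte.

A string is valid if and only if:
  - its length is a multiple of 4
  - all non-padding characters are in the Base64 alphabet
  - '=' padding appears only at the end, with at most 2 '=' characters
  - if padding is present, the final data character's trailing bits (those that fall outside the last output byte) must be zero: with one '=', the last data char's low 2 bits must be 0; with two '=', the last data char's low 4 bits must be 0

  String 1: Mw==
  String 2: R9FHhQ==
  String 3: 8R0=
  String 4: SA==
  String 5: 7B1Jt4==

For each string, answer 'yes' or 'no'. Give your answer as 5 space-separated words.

Answer: yes yes yes yes no

Derivation:
String 1: 'Mw==' → valid
String 2: 'R9FHhQ==' → valid
String 3: '8R0=' → valid
String 4: 'SA==' → valid
String 5: '7B1Jt4==' → invalid (bad trailing bits)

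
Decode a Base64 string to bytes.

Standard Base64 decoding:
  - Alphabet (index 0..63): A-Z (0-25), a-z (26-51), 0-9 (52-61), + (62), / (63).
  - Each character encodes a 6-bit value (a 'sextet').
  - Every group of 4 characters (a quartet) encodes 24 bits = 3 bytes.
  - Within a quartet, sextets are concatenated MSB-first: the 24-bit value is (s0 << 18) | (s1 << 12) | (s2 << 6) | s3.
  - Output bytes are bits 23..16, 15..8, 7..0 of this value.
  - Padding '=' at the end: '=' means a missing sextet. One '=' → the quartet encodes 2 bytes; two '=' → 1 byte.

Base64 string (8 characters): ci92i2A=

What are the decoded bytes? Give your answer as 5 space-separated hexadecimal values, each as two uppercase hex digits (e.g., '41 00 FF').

Answer: 72 2F 76 8B 60

Derivation:
After char 0 ('c'=28): chars_in_quartet=1 acc=0x1C bytes_emitted=0
After char 1 ('i'=34): chars_in_quartet=2 acc=0x722 bytes_emitted=0
After char 2 ('9'=61): chars_in_quartet=3 acc=0x1C8BD bytes_emitted=0
After char 3 ('2'=54): chars_in_quartet=4 acc=0x722F76 -> emit 72 2F 76, reset; bytes_emitted=3
After char 4 ('i'=34): chars_in_quartet=1 acc=0x22 bytes_emitted=3
After char 5 ('2'=54): chars_in_quartet=2 acc=0x8B6 bytes_emitted=3
After char 6 ('A'=0): chars_in_quartet=3 acc=0x22D80 bytes_emitted=3
Padding '=': partial quartet acc=0x22D80 -> emit 8B 60; bytes_emitted=5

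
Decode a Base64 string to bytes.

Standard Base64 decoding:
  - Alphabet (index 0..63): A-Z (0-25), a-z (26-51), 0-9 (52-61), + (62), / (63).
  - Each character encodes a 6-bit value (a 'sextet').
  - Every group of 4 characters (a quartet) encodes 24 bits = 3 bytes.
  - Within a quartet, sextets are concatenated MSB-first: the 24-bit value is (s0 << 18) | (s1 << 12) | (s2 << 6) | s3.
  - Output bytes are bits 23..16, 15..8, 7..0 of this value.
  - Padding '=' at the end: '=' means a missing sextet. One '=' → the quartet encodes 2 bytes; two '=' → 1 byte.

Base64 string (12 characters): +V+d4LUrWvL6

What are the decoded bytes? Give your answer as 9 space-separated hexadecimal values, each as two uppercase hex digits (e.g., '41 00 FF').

After char 0 ('+'=62): chars_in_quartet=1 acc=0x3E bytes_emitted=0
After char 1 ('V'=21): chars_in_quartet=2 acc=0xF95 bytes_emitted=0
After char 2 ('+'=62): chars_in_quartet=3 acc=0x3E57E bytes_emitted=0
After char 3 ('d'=29): chars_in_quartet=4 acc=0xF95F9D -> emit F9 5F 9D, reset; bytes_emitted=3
After char 4 ('4'=56): chars_in_quartet=1 acc=0x38 bytes_emitted=3
After char 5 ('L'=11): chars_in_quartet=2 acc=0xE0B bytes_emitted=3
After char 6 ('U'=20): chars_in_quartet=3 acc=0x382D4 bytes_emitted=3
After char 7 ('r'=43): chars_in_quartet=4 acc=0xE0B52B -> emit E0 B5 2B, reset; bytes_emitted=6
After char 8 ('W'=22): chars_in_quartet=1 acc=0x16 bytes_emitted=6
After char 9 ('v'=47): chars_in_quartet=2 acc=0x5AF bytes_emitted=6
After char 10 ('L'=11): chars_in_quartet=3 acc=0x16BCB bytes_emitted=6
After char 11 ('6'=58): chars_in_quartet=4 acc=0x5AF2FA -> emit 5A F2 FA, reset; bytes_emitted=9

Answer: F9 5F 9D E0 B5 2B 5A F2 FA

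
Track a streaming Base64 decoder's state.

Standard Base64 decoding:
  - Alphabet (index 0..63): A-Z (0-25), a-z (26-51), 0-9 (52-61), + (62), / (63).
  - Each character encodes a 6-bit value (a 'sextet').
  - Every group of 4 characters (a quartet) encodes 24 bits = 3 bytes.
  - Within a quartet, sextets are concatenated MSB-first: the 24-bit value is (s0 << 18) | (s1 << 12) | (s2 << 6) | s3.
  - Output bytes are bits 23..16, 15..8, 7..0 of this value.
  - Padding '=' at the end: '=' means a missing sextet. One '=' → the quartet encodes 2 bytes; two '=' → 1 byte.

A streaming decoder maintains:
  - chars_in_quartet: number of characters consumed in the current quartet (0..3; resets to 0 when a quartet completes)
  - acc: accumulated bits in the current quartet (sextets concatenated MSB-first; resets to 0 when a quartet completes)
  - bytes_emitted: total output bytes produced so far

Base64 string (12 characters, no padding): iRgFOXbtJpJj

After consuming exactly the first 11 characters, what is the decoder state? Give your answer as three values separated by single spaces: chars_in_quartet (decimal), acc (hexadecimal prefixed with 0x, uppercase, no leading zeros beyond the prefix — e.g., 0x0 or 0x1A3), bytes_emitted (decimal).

Answer: 3 0x9A49 6

Derivation:
After char 0 ('i'=34): chars_in_quartet=1 acc=0x22 bytes_emitted=0
After char 1 ('R'=17): chars_in_quartet=2 acc=0x891 bytes_emitted=0
After char 2 ('g'=32): chars_in_quartet=3 acc=0x22460 bytes_emitted=0
After char 3 ('F'=5): chars_in_quartet=4 acc=0x891805 -> emit 89 18 05, reset; bytes_emitted=3
After char 4 ('O'=14): chars_in_quartet=1 acc=0xE bytes_emitted=3
After char 5 ('X'=23): chars_in_quartet=2 acc=0x397 bytes_emitted=3
After char 6 ('b'=27): chars_in_quartet=3 acc=0xE5DB bytes_emitted=3
After char 7 ('t'=45): chars_in_quartet=4 acc=0x3976ED -> emit 39 76 ED, reset; bytes_emitted=6
After char 8 ('J'=9): chars_in_quartet=1 acc=0x9 bytes_emitted=6
After char 9 ('p'=41): chars_in_quartet=2 acc=0x269 bytes_emitted=6
After char 10 ('J'=9): chars_in_quartet=3 acc=0x9A49 bytes_emitted=6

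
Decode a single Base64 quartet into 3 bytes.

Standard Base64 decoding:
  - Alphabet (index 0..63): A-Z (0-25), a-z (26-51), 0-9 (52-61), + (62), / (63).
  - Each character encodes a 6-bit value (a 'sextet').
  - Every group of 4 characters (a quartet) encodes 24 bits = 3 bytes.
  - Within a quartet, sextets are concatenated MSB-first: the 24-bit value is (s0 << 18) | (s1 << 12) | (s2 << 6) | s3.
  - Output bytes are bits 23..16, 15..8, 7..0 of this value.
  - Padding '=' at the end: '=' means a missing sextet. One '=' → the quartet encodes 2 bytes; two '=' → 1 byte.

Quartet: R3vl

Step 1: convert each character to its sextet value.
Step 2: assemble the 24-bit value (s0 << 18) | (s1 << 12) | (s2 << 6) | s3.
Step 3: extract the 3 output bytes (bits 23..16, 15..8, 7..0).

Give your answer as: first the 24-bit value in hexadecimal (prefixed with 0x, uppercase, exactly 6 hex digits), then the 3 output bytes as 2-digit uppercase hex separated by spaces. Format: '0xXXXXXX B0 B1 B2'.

Sextets: R=17, 3=55, v=47, l=37
24-bit: (17<<18) | (55<<12) | (47<<6) | 37
      = 0x440000 | 0x037000 | 0x000BC0 | 0x000025
      = 0x477BE5
Bytes: (v>>16)&0xFF=47, (v>>8)&0xFF=7B, v&0xFF=E5

Answer: 0x477BE5 47 7B E5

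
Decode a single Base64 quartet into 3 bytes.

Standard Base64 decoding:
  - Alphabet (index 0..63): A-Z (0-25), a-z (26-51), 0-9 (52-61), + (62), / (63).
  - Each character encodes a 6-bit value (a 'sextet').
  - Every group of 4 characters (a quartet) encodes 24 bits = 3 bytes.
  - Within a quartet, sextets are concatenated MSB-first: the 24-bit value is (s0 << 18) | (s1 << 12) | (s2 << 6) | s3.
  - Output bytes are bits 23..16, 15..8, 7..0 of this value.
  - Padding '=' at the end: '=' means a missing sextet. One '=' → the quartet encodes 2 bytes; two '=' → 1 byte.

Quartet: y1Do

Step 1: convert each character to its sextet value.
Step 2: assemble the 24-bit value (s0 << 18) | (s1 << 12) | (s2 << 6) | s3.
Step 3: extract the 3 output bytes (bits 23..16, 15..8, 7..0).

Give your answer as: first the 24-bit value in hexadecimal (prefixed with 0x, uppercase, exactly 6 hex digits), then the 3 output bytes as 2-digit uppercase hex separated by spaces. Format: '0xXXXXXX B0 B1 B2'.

Sextets: y=50, 1=53, D=3, o=40
24-bit: (50<<18) | (53<<12) | (3<<6) | 40
      = 0xC80000 | 0x035000 | 0x0000C0 | 0x000028
      = 0xCB50E8
Bytes: (v>>16)&0xFF=CB, (v>>8)&0xFF=50, v&0xFF=E8

Answer: 0xCB50E8 CB 50 E8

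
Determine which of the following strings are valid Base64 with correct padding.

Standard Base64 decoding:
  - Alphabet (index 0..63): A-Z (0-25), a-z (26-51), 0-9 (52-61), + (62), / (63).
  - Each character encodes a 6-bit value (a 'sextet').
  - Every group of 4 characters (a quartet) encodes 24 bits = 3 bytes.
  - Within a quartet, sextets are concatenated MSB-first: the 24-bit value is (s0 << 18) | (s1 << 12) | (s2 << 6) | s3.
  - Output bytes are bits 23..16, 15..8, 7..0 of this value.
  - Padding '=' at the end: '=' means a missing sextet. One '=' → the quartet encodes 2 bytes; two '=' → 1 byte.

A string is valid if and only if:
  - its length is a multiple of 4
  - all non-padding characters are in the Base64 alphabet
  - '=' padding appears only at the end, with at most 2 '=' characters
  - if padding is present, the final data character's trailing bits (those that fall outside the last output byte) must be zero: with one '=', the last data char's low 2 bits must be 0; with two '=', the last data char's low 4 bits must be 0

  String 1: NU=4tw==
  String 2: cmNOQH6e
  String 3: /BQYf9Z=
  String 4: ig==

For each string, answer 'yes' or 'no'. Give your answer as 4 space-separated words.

String 1: 'NU=4tw==' → invalid (bad char(s): ['=']; '=' in middle)
String 2: 'cmNOQH6e' → valid
String 3: '/BQYf9Z=' → invalid (bad trailing bits)
String 4: 'ig==' → valid

Answer: no yes no yes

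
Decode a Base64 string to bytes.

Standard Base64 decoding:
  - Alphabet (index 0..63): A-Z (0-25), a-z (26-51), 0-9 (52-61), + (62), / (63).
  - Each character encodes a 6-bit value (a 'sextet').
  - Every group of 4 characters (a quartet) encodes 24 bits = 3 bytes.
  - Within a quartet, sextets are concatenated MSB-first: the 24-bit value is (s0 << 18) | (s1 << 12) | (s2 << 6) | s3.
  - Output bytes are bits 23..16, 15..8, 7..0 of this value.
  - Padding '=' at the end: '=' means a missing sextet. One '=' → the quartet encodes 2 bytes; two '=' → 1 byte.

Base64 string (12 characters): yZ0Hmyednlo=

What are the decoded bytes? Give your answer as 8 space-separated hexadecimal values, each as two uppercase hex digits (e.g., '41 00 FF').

Answer: C9 9D 07 9B 27 9D 9E 5A

Derivation:
After char 0 ('y'=50): chars_in_quartet=1 acc=0x32 bytes_emitted=0
After char 1 ('Z'=25): chars_in_quartet=2 acc=0xC99 bytes_emitted=0
After char 2 ('0'=52): chars_in_quartet=3 acc=0x32674 bytes_emitted=0
After char 3 ('H'=7): chars_in_quartet=4 acc=0xC99D07 -> emit C9 9D 07, reset; bytes_emitted=3
After char 4 ('m'=38): chars_in_quartet=1 acc=0x26 bytes_emitted=3
After char 5 ('y'=50): chars_in_quartet=2 acc=0x9B2 bytes_emitted=3
After char 6 ('e'=30): chars_in_quartet=3 acc=0x26C9E bytes_emitted=3
After char 7 ('d'=29): chars_in_quartet=4 acc=0x9B279D -> emit 9B 27 9D, reset; bytes_emitted=6
After char 8 ('n'=39): chars_in_quartet=1 acc=0x27 bytes_emitted=6
After char 9 ('l'=37): chars_in_quartet=2 acc=0x9E5 bytes_emitted=6
After char 10 ('o'=40): chars_in_quartet=3 acc=0x27968 bytes_emitted=6
Padding '=': partial quartet acc=0x27968 -> emit 9E 5A; bytes_emitted=8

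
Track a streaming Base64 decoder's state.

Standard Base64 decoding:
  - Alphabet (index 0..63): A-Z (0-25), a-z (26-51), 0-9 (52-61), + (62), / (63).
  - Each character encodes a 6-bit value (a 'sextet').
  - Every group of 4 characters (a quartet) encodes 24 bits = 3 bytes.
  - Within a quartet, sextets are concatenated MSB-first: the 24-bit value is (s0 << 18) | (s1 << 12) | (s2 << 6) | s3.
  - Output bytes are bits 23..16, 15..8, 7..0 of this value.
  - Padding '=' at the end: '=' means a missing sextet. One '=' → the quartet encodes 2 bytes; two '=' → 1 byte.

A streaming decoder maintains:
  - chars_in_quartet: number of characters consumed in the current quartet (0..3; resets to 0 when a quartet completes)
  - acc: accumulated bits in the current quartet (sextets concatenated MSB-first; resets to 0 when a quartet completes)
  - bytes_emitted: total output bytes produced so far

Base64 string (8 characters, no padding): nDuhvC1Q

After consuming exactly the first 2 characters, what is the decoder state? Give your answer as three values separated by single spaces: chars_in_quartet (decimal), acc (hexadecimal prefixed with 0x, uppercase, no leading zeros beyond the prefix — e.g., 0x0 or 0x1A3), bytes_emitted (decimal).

After char 0 ('n'=39): chars_in_quartet=1 acc=0x27 bytes_emitted=0
After char 1 ('D'=3): chars_in_quartet=2 acc=0x9C3 bytes_emitted=0

Answer: 2 0x9C3 0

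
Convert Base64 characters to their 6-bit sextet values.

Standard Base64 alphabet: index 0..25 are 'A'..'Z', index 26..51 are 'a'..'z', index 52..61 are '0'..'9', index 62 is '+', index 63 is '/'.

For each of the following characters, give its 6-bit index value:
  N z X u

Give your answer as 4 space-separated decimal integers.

Answer: 13 51 23 46

Derivation:
'N': A..Z range, ord('N') − ord('A') = 13
'z': a..z range, 26 + ord('z') − ord('a') = 51
'X': A..Z range, ord('X') − ord('A') = 23
'u': a..z range, 26 + ord('u') − ord('a') = 46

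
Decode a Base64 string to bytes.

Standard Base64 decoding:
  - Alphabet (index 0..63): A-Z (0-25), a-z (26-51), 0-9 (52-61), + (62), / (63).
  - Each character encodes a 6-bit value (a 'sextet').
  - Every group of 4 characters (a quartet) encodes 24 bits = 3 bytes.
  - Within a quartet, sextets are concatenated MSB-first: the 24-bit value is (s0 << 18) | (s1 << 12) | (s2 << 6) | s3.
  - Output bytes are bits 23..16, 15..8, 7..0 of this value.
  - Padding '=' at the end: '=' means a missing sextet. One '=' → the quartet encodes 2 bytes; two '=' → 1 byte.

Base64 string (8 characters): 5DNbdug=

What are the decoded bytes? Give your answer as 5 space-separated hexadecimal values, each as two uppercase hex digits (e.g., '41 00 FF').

After char 0 ('5'=57): chars_in_quartet=1 acc=0x39 bytes_emitted=0
After char 1 ('D'=3): chars_in_quartet=2 acc=0xE43 bytes_emitted=0
After char 2 ('N'=13): chars_in_quartet=3 acc=0x390CD bytes_emitted=0
After char 3 ('b'=27): chars_in_quartet=4 acc=0xE4335B -> emit E4 33 5B, reset; bytes_emitted=3
After char 4 ('d'=29): chars_in_quartet=1 acc=0x1D bytes_emitted=3
After char 5 ('u'=46): chars_in_quartet=2 acc=0x76E bytes_emitted=3
After char 6 ('g'=32): chars_in_quartet=3 acc=0x1DBA0 bytes_emitted=3
Padding '=': partial quartet acc=0x1DBA0 -> emit 76 E8; bytes_emitted=5

Answer: E4 33 5B 76 E8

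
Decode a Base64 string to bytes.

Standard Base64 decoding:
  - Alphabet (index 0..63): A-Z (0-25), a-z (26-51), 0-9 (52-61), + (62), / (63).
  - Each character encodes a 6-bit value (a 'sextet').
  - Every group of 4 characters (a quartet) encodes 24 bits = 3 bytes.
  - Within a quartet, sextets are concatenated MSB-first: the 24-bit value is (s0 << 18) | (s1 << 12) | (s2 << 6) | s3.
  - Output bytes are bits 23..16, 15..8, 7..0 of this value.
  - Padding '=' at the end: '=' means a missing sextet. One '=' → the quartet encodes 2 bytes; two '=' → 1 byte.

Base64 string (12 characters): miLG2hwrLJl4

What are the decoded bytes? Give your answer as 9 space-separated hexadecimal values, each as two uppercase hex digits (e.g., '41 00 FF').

Answer: 9A 22 C6 DA 1C 2B 2C 99 78

Derivation:
After char 0 ('m'=38): chars_in_quartet=1 acc=0x26 bytes_emitted=0
After char 1 ('i'=34): chars_in_quartet=2 acc=0x9A2 bytes_emitted=0
After char 2 ('L'=11): chars_in_quartet=3 acc=0x2688B bytes_emitted=0
After char 3 ('G'=6): chars_in_quartet=4 acc=0x9A22C6 -> emit 9A 22 C6, reset; bytes_emitted=3
After char 4 ('2'=54): chars_in_quartet=1 acc=0x36 bytes_emitted=3
After char 5 ('h'=33): chars_in_quartet=2 acc=0xDA1 bytes_emitted=3
After char 6 ('w'=48): chars_in_quartet=3 acc=0x36870 bytes_emitted=3
After char 7 ('r'=43): chars_in_quartet=4 acc=0xDA1C2B -> emit DA 1C 2B, reset; bytes_emitted=6
After char 8 ('L'=11): chars_in_quartet=1 acc=0xB bytes_emitted=6
After char 9 ('J'=9): chars_in_quartet=2 acc=0x2C9 bytes_emitted=6
After char 10 ('l'=37): chars_in_quartet=3 acc=0xB265 bytes_emitted=6
After char 11 ('4'=56): chars_in_quartet=4 acc=0x2C9978 -> emit 2C 99 78, reset; bytes_emitted=9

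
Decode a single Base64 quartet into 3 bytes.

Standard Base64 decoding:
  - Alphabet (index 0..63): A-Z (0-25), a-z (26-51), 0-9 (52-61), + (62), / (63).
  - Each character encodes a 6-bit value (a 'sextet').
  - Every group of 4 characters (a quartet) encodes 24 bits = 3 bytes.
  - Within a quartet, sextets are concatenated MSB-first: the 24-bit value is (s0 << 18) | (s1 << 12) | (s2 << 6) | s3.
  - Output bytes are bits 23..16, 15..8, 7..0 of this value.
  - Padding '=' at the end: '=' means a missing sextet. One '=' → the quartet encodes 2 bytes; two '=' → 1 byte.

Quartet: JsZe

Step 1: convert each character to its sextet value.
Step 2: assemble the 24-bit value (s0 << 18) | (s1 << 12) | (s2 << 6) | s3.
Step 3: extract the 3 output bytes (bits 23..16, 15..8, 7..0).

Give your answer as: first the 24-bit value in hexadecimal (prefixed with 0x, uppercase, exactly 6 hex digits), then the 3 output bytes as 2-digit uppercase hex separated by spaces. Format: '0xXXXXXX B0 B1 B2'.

Sextets: J=9, s=44, Z=25, e=30
24-bit: (9<<18) | (44<<12) | (25<<6) | 30
      = 0x240000 | 0x02C000 | 0x000640 | 0x00001E
      = 0x26C65E
Bytes: (v>>16)&0xFF=26, (v>>8)&0xFF=C6, v&0xFF=5E

Answer: 0x26C65E 26 C6 5E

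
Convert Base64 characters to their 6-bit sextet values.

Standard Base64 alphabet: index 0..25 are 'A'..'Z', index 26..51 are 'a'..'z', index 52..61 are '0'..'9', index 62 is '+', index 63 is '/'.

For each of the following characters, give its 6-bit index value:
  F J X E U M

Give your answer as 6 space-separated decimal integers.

Answer: 5 9 23 4 20 12

Derivation:
'F': A..Z range, ord('F') − ord('A') = 5
'J': A..Z range, ord('J') − ord('A') = 9
'X': A..Z range, ord('X') − ord('A') = 23
'E': A..Z range, ord('E') − ord('A') = 4
'U': A..Z range, ord('U') − ord('A') = 20
'M': A..Z range, ord('M') − ord('A') = 12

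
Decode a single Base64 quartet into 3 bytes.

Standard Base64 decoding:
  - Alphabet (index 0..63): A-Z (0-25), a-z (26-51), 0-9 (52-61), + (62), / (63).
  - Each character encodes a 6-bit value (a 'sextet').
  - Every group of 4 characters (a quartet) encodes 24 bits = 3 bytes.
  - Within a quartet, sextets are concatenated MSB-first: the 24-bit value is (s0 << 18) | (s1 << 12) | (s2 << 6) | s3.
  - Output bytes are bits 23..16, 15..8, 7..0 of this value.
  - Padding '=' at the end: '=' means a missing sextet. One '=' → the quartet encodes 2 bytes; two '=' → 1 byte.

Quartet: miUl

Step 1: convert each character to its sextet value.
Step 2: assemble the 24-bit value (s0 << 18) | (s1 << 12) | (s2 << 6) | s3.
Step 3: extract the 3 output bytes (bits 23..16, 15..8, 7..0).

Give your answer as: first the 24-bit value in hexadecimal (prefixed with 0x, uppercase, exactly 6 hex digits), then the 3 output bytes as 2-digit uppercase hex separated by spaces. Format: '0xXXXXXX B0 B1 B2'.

Sextets: m=38, i=34, U=20, l=37
24-bit: (38<<18) | (34<<12) | (20<<6) | 37
      = 0x980000 | 0x022000 | 0x000500 | 0x000025
      = 0x9A2525
Bytes: (v>>16)&0xFF=9A, (v>>8)&0xFF=25, v&0xFF=25

Answer: 0x9A2525 9A 25 25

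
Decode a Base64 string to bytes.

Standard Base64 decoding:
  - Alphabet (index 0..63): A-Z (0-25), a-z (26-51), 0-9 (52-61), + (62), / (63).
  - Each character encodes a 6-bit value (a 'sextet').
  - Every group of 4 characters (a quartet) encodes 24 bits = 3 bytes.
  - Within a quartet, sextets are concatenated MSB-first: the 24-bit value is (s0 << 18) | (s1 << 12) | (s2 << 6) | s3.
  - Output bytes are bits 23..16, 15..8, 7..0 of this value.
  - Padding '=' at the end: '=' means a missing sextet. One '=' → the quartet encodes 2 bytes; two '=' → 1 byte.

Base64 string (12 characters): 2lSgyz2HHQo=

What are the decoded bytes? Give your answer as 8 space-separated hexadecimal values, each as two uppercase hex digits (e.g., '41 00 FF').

After char 0 ('2'=54): chars_in_quartet=1 acc=0x36 bytes_emitted=0
After char 1 ('l'=37): chars_in_quartet=2 acc=0xDA5 bytes_emitted=0
After char 2 ('S'=18): chars_in_quartet=3 acc=0x36952 bytes_emitted=0
After char 3 ('g'=32): chars_in_quartet=4 acc=0xDA54A0 -> emit DA 54 A0, reset; bytes_emitted=3
After char 4 ('y'=50): chars_in_quartet=1 acc=0x32 bytes_emitted=3
After char 5 ('z'=51): chars_in_quartet=2 acc=0xCB3 bytes_emitted=3
After char 6 ('2'=54): chars_in_quartet=3 acc=0x32CF6 bytes_emitted=3
After char 7 ('H'=7): chars_in_quartet=4 acc=0xCB3D87 -> emit CB 3D 87, reset; bytes_emitted=6
After char 8 ('H'=7): chars_in_quartet=1 acc=0x7 bytes_emitted=6
After char 9 ('Q'=16): chars_in_quartet=2 acc=0x1D0 bytes_emitted=6
After char 10 ('o'=40): chars_in_quartet=3 acc=0x7428 bytes_emitted=6
Padding '=': partial quartet acc=0x7428 -> emit 1D 0A; bytes_emitted=8

Answer: DA 54 A0 CB 3D 87 1D 0A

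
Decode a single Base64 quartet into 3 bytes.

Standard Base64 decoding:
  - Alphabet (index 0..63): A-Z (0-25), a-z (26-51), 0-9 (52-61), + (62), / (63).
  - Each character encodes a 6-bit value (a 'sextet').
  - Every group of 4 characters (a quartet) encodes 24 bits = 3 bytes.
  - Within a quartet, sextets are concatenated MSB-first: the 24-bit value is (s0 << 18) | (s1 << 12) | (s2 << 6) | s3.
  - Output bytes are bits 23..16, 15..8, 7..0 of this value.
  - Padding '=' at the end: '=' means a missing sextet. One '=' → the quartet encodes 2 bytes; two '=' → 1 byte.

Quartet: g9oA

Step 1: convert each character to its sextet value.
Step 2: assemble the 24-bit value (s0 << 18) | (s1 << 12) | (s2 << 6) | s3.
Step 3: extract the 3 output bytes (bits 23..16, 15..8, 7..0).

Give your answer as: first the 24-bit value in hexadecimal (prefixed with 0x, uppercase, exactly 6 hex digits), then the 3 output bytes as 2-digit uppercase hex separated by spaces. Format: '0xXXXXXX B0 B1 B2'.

Answer: 0x83DA00 83 DA 00

Derivation:
Sextets: g=32, 9=61, o=40, A=0
24-bit: (32<<18) | (61<<12) | (40<<6) | 0
      = 0x800000 | 0x03D000 | 0x000A00 | 0x000000
      = 0x83DA00
Bytes: (v>>16)&0xFF=83, (v>>8)&0xFF=DA, v&0xFF=00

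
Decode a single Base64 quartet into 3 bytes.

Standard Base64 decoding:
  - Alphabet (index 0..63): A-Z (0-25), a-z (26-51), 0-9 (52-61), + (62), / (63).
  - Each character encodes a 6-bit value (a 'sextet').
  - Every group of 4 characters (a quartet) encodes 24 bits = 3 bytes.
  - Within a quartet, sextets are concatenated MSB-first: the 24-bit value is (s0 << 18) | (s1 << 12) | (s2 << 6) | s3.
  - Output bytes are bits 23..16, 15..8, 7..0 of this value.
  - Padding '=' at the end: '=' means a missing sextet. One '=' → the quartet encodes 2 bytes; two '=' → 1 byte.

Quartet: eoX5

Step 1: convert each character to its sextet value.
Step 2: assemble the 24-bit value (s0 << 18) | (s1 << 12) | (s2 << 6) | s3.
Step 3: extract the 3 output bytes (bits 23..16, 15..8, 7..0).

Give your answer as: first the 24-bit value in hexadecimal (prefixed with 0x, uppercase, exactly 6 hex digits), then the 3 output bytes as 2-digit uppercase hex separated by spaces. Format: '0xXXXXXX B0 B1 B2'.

Answer: 0x7A85F9 7A 85 F9

Derivation:
Sextets: e=30, o=40, X=23, 5=57
24-bit: (30<<18) | (40<<12) | (23<<6) | 57
      = 0x780000 | 0x028000 | 0x0005C0 | 0x000039
      = 0x7A85F9
Bytes: (v>>16)&0xFF=7A, (v>>8)&0xFF=85, v&0xFF=F9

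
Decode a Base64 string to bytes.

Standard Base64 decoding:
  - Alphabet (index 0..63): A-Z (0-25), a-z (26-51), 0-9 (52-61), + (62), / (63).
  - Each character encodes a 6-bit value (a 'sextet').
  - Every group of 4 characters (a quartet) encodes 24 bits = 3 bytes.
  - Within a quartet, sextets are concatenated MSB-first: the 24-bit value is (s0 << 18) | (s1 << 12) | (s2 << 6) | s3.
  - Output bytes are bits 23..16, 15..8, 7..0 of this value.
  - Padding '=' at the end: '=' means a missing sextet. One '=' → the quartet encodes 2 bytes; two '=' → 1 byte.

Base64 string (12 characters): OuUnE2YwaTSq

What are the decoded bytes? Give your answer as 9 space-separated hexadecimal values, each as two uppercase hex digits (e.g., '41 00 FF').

Answer: 3A E5 27 13 66 30 69 34 AA

Derivation:
After char 0 ('O'=14): chars_in_quartet=1 acc=0xE bytes_emitted=0
After char 1 ('u'=46): chars_in_quartet=2 acc=0x3AE bytes_emitted=0
After char 2 ('U'=20): chars_in_quartet=3 acc=0xEB94 bytes_emitted=0
After char 3 ('n'=39): chars_in_quartet=4 acc=0x3AE527 -> emit 3A E5 27, reset; bytes_emitted=3
After char 4 ('E'=4): chars_in_quartet=1 acc=0x4 bytes_emitted=3
After char 5 ('2'=54): chars_in_quartet=2 acc=0x136 bytes_emitted=3
After char 6 ('Y'=24): chars_in_quartet=3 acc=0x4D98 bytes_emitted=3
After char 7 ('w'=48): chars_in_quartet=4 acc=0x136630 -> emit 13 66 30, reset; bytes_emitted=6
After char 8 ('a'=26): chars_in_quartet=1 acc=0x1A bytes_emitted=6
After char 9 ('T'=19): chars_in_quartet=2 acc=0x693 bytes_emitted=6
After char 10 ('S'=18): chars_in_quartet=3 acc=0x1A4D2 bytes_emitted=6
After char 11 ('q'=42): chars_in_quartet=4 acc=0x6934AA -> emit 69 34 AA, reset; bytes_emitted=9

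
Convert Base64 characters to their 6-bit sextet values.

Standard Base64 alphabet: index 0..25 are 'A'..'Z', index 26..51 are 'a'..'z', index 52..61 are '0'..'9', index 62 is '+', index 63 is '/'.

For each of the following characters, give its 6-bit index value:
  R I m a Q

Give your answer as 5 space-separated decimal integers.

'R': A..Z range, ord('R') − ord('A') = 17
'I': A..Z range, ord('I') − ord('A') = 8
'm': a..z range, 26 + ord('m') − ord('a') = 38
'a': a..z range, 26 + ord('a') − ord('a') = 26
'Q': A..Z range, ord('Q') − ord('A') = 16

Answer: 17 8 38 26 16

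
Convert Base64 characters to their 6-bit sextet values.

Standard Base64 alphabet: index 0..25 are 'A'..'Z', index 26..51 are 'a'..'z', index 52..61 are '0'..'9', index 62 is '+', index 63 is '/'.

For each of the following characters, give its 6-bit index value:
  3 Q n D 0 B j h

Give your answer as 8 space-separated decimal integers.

'3': 0..9 range, 52 + ord('3') − ord('0') = 55
'Q': A..Z range, ord('Q') − ord('A') = 16
'n': a..z range, 26 + ord('n') − ord('a') = 39
'D': A..Z range, ord('D') − ord('A') = 3
'0': 0..9 range, 52 + ord('0') − ord('0') = 52
'B': A..Z range, ord('B') − ord('A') = 1
'j': a..z range, 26 + ord('j') − ord('a') = 35
'h': a..z range, 26 + ord('h') − ord('a') = 33

Answer: 55 16 39 3 52 1 35 33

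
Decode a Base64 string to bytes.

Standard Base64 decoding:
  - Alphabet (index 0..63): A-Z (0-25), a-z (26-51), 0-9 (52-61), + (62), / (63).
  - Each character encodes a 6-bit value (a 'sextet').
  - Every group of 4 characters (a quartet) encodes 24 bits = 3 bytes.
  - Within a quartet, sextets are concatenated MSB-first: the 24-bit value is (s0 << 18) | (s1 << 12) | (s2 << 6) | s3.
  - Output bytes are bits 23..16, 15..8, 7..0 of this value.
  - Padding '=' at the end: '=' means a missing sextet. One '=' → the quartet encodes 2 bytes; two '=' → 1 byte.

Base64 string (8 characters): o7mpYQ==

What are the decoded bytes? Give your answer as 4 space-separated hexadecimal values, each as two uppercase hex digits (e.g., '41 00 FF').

After char 0 ('o'=40): chars_in_quartet=1 acc=0x28 bytes_emitted=0
After char 1 ('7'=59): chars_in_quartet=2 acc=0xA3B bytes_emitted=0
After char 2 ('m'=38): chars_in_quartet=3 acc=0x28EE6 bytes_emitted=0
After char 3 ('p'=41): chars_in_quartet=4 acc=0xA3B9A9 -> emit A3 B9 A9, reset; bytes_emitted=3
After char 4 ('Y'=24): chars_in_quartet=1 acc=0x18 bytes_emitted=3
After char 5 ('Q'=16): chars_in_quartet=2 acc=0x610 bytes_emitted=3
Padding '==': partial quartet acc=0x610 -> emit 61; bytes_emitted=4

Answer: A3 B9 A9 61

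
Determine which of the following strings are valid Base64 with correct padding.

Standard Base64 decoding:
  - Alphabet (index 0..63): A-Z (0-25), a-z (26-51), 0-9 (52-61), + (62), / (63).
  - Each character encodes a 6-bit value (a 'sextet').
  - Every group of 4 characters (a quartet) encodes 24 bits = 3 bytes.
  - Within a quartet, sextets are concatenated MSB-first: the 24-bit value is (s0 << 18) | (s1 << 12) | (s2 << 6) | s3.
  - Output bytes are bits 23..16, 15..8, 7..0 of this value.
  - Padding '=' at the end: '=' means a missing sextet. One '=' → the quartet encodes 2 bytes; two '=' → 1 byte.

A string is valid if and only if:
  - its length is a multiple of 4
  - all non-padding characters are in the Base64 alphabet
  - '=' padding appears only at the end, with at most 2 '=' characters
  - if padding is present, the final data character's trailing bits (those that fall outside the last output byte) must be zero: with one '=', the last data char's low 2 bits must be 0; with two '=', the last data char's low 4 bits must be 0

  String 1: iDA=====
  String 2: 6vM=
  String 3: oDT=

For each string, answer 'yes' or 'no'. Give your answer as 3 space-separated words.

Answer: no yes no

Derivation:
String 1: 'iDA=====' → invalid (5 pad chars (max 2))
String 2: '6vM=' → valid
String 3: 'oDT=' → invalid (bad trailing bits)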